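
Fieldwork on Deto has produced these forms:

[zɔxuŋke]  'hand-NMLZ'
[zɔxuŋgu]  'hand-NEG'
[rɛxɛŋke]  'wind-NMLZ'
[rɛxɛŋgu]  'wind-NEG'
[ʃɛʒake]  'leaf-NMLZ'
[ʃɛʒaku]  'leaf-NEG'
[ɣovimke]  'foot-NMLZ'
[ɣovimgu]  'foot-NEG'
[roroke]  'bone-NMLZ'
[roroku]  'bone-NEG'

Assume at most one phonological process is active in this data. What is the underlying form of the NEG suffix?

The NEG suffix surfaces as [-gu] and [-ku], depending on the final segment of the stem.
The NMLZ suffix, which begins with [k], is invariant after every stem; so [k] is not altered by any rule here.
The NEG suffix is therefore /-gu/ underlyingly, with post-vocalic devoicing: voiced stops become voiceless after a vowel.

/-gu/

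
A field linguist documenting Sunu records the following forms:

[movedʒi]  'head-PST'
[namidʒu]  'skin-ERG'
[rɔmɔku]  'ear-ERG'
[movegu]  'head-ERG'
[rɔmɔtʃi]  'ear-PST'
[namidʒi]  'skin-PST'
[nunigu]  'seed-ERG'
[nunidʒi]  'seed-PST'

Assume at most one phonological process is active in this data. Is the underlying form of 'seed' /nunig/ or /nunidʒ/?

The root 'seed' surfaces as [nunigu] and [nunidʒi], with a stem-final [g] ~ [dʒ] alternation.
If /dʒ/ were underlying and a rule turned it into [g] before the ERG suffix, 'skin' would also alternate; but it has [dʒ] in both [namidʒu] and [namidʒi].
The alternation reflects palatalization before a front vowel: /k/ and /g/ become palato-alveolar [tʃ] and [dʒ] before a front vowel. /g/ is underlying.

/nunig/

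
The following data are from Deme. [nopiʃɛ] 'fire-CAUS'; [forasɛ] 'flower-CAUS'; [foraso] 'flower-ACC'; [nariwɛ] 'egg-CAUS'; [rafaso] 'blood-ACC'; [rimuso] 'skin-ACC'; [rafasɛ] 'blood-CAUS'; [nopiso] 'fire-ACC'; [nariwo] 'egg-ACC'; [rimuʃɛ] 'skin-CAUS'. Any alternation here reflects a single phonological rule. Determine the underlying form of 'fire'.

In [nopiso] and [nopiʃɛ] the final segment of 'fire' alternates: [s] ~ [ʃ].
The stem 'flower' ([foraso], [forasɛ]) shows [s] unchanged in both environments, so [s] cannot be basic with [ʃ] derived before the CAUS suffix.
So /ʃ/ is underlying, and a rule of depalatalization — palato-alveolar /ʃ/ becomes [s] when no front vowel follows — gives [s].

/nopiʃ/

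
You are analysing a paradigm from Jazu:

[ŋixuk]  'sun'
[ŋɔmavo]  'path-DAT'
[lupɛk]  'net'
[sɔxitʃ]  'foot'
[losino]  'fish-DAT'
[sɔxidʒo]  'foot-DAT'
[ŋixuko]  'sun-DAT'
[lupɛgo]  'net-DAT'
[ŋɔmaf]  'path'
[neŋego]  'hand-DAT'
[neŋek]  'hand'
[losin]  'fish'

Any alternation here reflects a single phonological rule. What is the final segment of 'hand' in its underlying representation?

'hand' shows [g] ~ [k] at the end of the stem ([neŋego] vs [neŋek]).
The stem 'sun' ([ŋixuko], [ŋixuk]) shows [k] unchanged in both environments, so [k] cannot be basic with [g] derived before the DAT suffix.
The alternation reflects word-final obstruent devoicing: voiced obstruents become voiceless word-finally. /g/ is underlying.

/g/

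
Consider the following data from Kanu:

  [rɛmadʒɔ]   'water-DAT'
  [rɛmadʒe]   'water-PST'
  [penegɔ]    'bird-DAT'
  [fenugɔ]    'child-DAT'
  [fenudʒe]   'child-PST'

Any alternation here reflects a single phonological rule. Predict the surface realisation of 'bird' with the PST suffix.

In [fenugɔ] and [fenudʒe] the final segment of 'child' alternates: [g] ~ [dʒ].
Compare 'water', with invariant [dʒ] in [rɛmadʒɔ] and [rɛmadʒe]: an analysis with underlying /dʒ/ and a rule producing [g] before the DAT suffix would wrongly predict alternation here too.
The underlying segment must be /g/; /g/ becomes palato-alveolar [dʒ] before a front vowel, yielding [dʒ] there.
From [penegɔ] the stem 'bird' is /peneg/; before a front vowel this yields [penedʒe].

[penedʒe]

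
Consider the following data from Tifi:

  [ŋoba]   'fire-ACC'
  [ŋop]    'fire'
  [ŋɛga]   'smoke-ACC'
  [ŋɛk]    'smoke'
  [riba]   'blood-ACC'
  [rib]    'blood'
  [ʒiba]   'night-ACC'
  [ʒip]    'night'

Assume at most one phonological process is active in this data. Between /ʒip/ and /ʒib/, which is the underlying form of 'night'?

/ʒip/

The root 'night' surfaces as [ʒiba] and [ʒip], with a stem-final [b] ~ [p] alternation.
If /b/ were underlying and a rule turned it into [p] in isolation, 'blood' would also alternate; but it has [b] in both [riba] and [rib].
The alternation reflects intervocalic voicing: voiceless stops become voiced between vowels. /p/ is underlying.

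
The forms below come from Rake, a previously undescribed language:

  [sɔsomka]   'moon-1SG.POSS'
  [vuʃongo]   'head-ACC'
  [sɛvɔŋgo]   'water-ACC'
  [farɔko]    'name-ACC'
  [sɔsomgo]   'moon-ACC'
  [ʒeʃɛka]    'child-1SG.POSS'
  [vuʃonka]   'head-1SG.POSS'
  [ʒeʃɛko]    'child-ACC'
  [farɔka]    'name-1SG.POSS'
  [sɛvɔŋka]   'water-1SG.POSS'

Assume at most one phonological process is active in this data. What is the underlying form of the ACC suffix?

/-go/

The ACC suffix surfaces as [-go] and [-ko], depending on the final segment of the stem.
By contrast the 1SG.POSS suffix keeps its initial [k] throughout — that segment must be underlying.
The ACC suffix is therefore /-go/ underlyingly, with post-vocalic devoicing: voiced stops become voiceless after a vowel.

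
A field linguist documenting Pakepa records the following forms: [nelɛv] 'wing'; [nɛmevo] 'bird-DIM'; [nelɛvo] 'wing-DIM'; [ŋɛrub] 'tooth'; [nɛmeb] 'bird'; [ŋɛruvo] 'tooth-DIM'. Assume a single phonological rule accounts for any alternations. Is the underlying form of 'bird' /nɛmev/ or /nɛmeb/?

/nɛmeb/

'bird' shows [v] ~ [b] at the end of the stem ([nɛmevo] vs [nɛmeb]).
The stem 'wing' ([nelɛvo], [nelɛv]) shows [v] unchanged in both environments, so [v] cannot be basic with [b] derived in isolation.
So /b/ is underlying, and a rule of intervocalic spirantization — voiced stops become fricatives between vowels — gives [v].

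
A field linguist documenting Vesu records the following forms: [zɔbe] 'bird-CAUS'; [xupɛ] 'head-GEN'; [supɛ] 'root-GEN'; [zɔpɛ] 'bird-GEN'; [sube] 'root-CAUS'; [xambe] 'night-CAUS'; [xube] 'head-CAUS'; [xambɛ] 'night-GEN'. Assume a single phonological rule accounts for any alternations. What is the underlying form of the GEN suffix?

The GEN suffix surfaces as [-bɛ] and [-pɛ], depending on the final segment of the stem.
The CAUS suffix, which begins with [b], is invariant after every stem; so [b] is not altered by any rule here.
The GEN suffix is therefore /-pɛ/ underlyingly, with post-nasal voicing: voiceless stops become voiced after a nasal.

/-pɛ/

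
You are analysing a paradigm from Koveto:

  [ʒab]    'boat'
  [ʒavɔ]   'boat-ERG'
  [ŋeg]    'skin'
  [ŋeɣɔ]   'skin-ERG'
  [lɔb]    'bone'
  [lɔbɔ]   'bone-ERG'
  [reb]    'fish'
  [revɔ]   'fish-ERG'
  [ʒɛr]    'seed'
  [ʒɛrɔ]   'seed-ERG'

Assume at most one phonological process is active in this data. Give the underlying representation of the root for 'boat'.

/ʒav/

The stem for 'boat' ends in [b] in [ʒab] but [v] in [ʒavɔ].
The stem 'bone' ([lɔb], [lɔbɔ]) shows [b] unchanged in both environments, so [b] cannot be basic with [v] derived before the ERG suffix.
So /v/ is underlying, and a rule of word-final hardening — voiced fricatives become stops word-finally — gives [b].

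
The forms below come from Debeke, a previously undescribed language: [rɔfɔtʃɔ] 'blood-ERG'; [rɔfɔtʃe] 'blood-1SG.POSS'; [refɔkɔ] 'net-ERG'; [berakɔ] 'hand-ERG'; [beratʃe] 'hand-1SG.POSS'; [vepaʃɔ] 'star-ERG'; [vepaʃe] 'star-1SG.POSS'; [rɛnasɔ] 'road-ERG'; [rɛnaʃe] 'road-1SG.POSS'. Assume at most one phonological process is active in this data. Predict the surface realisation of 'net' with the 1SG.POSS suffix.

'hand' shows [k] ~ [tʃ] at the end of the stem ([berakɔ] vs [beratʃe]).
If /tʃ/ were underlying and a rule turned it into [k] before the ERG suffix, 'blood' would also alternate; but it has [tʃ] in both [rɔfɔtʃɔ] and [rɔfɔtʃe].
So /k/ is underlying, and a rule of palatalization before a front vowel — /k/ and /s/ become palato-alveolar [tʃ] and [ʃ] before a front vowel — gives [tʃ].
The one attested form of 'net', [refɔkɔ], shows underlying /refɔk/. Applying the same rule before a front vowel gives [refɔtʃe].

[refɔtʃe]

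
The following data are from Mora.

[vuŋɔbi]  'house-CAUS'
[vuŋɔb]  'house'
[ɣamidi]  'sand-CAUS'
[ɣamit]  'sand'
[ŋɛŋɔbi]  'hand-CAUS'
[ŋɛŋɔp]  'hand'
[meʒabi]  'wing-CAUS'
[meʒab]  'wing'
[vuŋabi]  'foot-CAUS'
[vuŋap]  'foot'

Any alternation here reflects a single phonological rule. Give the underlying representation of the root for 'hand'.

The root 'hand' surfaces as [ŋɛŋɔbi] and [ŋɛŋɔp], with a stem-final [b] ~ [p] alternation.
The stem 'wing' ([meʒabi], [meʒab]) shows [b] unchanged in both environments, so [b] cannot be basic with [p] derived in isolation.
Therefore /p/ is basic and [b] is derived by intervocalic voicing (voiceless stops become voiced between vowels).

/ŋɛŋɔp/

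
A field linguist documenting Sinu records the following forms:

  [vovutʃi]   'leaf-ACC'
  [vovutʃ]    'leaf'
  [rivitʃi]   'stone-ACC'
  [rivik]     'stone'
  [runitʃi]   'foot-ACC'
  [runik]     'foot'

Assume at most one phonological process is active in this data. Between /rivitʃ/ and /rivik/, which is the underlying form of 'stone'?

/rivik/

'stone' shows [tʃ] ~ [k] at the end of the stem ([rivitʃi] vs [rivik]).
Compare 'leaf', with invariant [tʃ] in [vovutʃi] and [vovutʃ]: an analysis with underlying /tʃ/ and a rule producing [k] in isolation would wrongly predict alternation here too.
So /k/ is underlying, and a rule of palatalization before a front vowel — /k/ becomes palato-alveolar [tʃ] before a front vowel — gives [tʃ].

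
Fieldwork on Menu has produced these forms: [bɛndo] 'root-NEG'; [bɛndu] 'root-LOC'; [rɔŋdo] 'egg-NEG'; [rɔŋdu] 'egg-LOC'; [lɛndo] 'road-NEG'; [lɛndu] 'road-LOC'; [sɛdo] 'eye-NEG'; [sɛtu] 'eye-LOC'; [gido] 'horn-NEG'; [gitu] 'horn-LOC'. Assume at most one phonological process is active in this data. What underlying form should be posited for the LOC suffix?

/-tu/

The LOC suffix surfaces as [-du] and [-tu], depending on the final segment of the stem.
By contrast the NEG suffix keeps its initial [d] throughout — that segment must be underlying.
So the underlying form is /-tu/, and voiceless stops become voiced after a nasal.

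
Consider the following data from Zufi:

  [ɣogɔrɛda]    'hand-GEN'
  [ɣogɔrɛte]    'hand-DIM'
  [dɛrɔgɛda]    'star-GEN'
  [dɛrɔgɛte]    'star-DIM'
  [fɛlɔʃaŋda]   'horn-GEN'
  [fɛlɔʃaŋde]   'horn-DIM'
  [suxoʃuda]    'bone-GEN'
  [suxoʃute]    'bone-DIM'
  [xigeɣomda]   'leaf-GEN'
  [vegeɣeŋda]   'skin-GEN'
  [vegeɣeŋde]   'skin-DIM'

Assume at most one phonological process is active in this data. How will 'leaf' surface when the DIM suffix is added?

[xigeɣomde]

The DIM suffix surfaces as [-de] and [-te], depending on the final segment of the stem.
The GEN suffix, which begins with [d], is invariant after every stem; so [d] is not altered by any rule here.
The DIM suffix is therefore /-te/ underlyingly, with post-nasal voicing: voiceless stops become voiced after a nasal.
After 'leaf', which ends in a nasal, the suffix surfaces as [-de], giving [xigeɣomde].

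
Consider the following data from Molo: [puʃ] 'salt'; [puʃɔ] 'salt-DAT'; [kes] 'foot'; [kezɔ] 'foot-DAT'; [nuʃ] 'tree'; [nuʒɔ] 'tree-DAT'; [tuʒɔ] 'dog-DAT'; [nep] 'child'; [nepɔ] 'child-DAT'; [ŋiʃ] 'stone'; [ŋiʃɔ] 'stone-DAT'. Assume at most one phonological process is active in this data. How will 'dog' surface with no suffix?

'tree' shows [ʃ] ~ [ʒ] at the end of the stem ([nuʃ] vs [nuʒɔ]).
The stem 'salt' ([puʃ], [puʃɔ]) shows [ʃ] unchanged in both environments, so [ʃ] cannot be basic with [ʒ] derived before the DAT suffix.
So /ʒ/ is underlying, and a rule of word-final obstruent devoicing — voiced obstruents become voiceless word-finally — gives [ʃ].
From [tuʒɔ] the stem 'dog' is /tuʒ/; word-finally this yields [tuʃ].

[tuʃ]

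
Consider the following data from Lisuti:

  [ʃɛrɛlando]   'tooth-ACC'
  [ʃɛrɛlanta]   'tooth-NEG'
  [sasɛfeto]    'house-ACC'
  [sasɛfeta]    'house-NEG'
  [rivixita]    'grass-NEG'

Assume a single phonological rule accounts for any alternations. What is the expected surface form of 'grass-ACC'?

The ACC morpheme has two allomorphs, [-do] and [-to].
By contrast the NEG suffix keeps its initial [t] throughout — that segment must be underlying.
So the underlying form is /-do/, and voiced stops become voiceless after a vowel.
After 'grass', which ends in a vowel, the suffix surfaces as [-to], giving [rivixito].

[rivixito]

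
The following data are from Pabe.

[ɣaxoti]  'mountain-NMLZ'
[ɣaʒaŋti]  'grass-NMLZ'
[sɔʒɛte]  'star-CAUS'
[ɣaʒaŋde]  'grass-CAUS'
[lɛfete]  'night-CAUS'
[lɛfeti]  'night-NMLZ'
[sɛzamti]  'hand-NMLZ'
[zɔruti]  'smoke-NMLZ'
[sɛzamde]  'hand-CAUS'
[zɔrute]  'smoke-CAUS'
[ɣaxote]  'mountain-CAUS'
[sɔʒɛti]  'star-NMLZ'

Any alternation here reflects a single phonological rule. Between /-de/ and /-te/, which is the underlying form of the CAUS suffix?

/-de/

The CAUS morpheme has two allomorphs, [-de] and [-te].
By contrast the NMLZ suffix keeps its initial [t] throughout — that segment must be underlying.
The CAUS suffix is therefore /-de/ underlyingly, with post-vocalic devoicing: voiced stops become voiceless after a vowel.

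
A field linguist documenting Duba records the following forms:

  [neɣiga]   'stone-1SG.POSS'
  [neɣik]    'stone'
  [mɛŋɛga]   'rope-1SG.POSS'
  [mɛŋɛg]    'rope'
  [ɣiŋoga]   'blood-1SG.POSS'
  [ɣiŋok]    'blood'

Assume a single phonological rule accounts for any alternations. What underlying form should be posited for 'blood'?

/ɣiŋok/

'blood' shows [g] ~ [k] at the end of the stem ([ɣiŋoga] vs [ɣiŋok]).
Compare 'rope', with invariant [g] in [mɛŋɛga] and [mɛŋɛg]: an analysis with underlying /g/ and a rule producing [k] in isolation would wrongly predict alternation here too.
The alternation reflects intervocalic voicing: voiceless stops become voiced between vowels. /k/ is underlying.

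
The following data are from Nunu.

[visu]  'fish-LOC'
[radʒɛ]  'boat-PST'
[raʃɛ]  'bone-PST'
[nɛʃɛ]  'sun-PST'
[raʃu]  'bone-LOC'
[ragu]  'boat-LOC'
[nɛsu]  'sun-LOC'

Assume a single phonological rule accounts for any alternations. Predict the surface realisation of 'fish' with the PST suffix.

The root 'sun' surfaces as [nɛsu] and [nɛʃɛ], with a stem-final [s] ~ [ʃ] alternation.
Compare 'bone', with invariant [ʃ] in [raʃu] and [raʃɛ]: an analysis with underlying /ʃ/ and a rule producing [s] before the LOC suffix would wrongly predict alternation here too.
The alternation reflects palatalization before a front vowel: /g/ and /s/ become palato-alveolar [dʒ] and [ʃ] before a front vowel. /s/ is underlying.
The one attested form of 'fish', [visu], shows underlying /vis/. Applying the same rule before a front vowel gives [viʃɛ].

[viʃɛ]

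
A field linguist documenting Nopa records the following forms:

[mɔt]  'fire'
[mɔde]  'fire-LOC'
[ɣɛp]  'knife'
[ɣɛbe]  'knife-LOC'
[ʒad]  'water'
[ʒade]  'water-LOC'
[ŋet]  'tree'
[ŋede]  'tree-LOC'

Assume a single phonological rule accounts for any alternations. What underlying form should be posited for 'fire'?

/mɔt/

'fire' shows [t] ~ [d] at the end of the stem ([mɔt] vs [mɔde]).
If /d/ were underlying and a rule turned it into [t] in isolation, 'water' would also alternate; but it has [d] in both [ʒad] and [ʒade].
The underlying segment must be /t/; voiceless stops become voiced between vowels, yielding [d] there.
So 'fire' = /mɔt/.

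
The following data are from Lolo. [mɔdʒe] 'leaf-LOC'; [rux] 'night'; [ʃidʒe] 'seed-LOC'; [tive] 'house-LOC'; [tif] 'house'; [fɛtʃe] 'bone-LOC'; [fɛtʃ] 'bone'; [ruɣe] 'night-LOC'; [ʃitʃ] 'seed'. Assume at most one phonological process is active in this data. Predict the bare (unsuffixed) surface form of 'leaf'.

[mɔtʃ]

In [ʃitʃ] and [ʃidʒe] the final segment of 'seed' alternates: [tʃ] ~ [dʒ].
If /tʃ/ were underlying and a rule turned it into [dʒ] before the LOC suffix, 'bone' would also alternate; but it has [tʃ] in both [fɛtʃ] and [fɛtʃe].
So /dʒ/ is underlying, and a rule of word-final obstruent devoicing — voiced obstruents become voiceless word-finally — gives [tʃ].
The one attested form of 'leaf', [mɔdʒe], shows underlying /mɔdʒ/. Applying the same rule word-finally gives [mɔtʃ].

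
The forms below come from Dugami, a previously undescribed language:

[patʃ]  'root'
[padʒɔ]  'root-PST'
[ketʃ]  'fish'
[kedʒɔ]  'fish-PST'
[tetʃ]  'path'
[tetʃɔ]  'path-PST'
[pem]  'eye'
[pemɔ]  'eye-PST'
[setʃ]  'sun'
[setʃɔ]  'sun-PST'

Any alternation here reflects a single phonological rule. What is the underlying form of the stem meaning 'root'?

/padʒ/

'root' shows [tʃ] ~ [dʒ] at the end of the stem ([patʃ] vs [padʒɔ]).
Compare 'path', with invariant [tʃ] in [tetʃ] and [tetʃɔ]: an analysis with underlying /tʃ/ and a rule producing [dʒ] before the PST suffix would wrongly predict alternation here too.
So /dʒ/ is underlying, and a rule of word-final obstruent devoicing — voiced obstruents become voiceless word-finally — gives [tʃ].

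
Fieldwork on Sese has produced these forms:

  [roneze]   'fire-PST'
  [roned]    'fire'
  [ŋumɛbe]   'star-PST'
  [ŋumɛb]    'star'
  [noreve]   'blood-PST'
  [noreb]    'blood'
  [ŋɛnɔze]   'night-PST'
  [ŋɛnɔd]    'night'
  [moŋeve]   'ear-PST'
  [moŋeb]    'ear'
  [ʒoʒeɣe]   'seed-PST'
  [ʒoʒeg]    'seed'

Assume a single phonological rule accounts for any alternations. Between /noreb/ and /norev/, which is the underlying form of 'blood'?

/norev/

The stem for 'blood' ends in [v] in [noreve] but [b] in [noreb].
Compare 'star', with invariant [b] in [ŋumɛbe] and [ŋumɛb]: an analysis with underlying /b/ and a rule producing [v] before the PST suffix would wrongly predict alternation here too.
Therefore /v/ is basic and [b] is derived by word-final hardening (voiced fricatives become stops word-finally).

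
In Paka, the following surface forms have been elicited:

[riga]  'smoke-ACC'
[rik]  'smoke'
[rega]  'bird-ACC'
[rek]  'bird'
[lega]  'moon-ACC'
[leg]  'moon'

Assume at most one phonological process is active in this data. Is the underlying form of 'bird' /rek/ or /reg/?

/rek/

'bird' shows [g] ~ [k] at the end of the stem ([rega] vs [rek]).
The stem 'moon' ([lega], [leg]) shows [g] unchanged in both environments, so [g] cannot be basic with [k] derived in isolation.
So /k/ is underlying, and a rule of intervocalic voicing — voiceless stops become voiced between vowels — gives [g].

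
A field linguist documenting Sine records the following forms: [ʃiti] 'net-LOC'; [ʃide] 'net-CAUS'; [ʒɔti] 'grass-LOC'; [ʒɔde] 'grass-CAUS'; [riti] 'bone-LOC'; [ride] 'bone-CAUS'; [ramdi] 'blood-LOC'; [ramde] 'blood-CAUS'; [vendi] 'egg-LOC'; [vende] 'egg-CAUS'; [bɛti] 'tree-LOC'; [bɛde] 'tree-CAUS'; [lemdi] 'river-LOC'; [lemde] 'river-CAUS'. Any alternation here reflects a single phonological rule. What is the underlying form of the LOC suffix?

The LOC morpheme has two allomorphs, [-di] and [-ti].
The CAUS suffix, which begins with [d], is invariant after every stem; so [d] is not altered by any rule here.
So the underlying form is /-ti/, and voiceless stops become voiced after a nasal.

/-ti/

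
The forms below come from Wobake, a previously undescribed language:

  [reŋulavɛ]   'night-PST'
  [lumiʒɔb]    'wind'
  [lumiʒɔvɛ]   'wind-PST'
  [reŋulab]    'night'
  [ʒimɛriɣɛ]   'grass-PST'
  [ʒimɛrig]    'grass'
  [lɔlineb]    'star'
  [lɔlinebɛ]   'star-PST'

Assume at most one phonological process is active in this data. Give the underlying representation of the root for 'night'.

/reŋulav/

The stem for 'night' ends in [b] in [reŋulab] but [v] in [reŋulavɛ].
Compare 'star', with invariant [b] in [lɔlineb] and [lɔlinebɛ]: an analysis with underlying /b/ and a rule producing [v] before the PST suffix would wrongly predict alternation here too.
The alternation reflects word-final hardening: voiced fricatives become stops word-finally. /v/ is underlying.
The underlying form of 'night' is therefore /reŋulav/.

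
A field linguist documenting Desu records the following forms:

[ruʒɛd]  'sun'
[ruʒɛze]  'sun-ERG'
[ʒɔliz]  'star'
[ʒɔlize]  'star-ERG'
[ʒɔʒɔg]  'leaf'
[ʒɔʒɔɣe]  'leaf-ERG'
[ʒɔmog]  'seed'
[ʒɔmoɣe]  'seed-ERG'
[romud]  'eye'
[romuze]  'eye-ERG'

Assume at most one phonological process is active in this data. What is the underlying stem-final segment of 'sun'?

/d/

The root 'sun' surfaces as [ruʒɛd] and [ruʒɛze], with a stem-final [d] ~ [z] alternation.
If /z/ were underlying and a rule turned it into [d] in isolation, 'star' would also alternate; but it has [z] in both [ʒɔliz] and [ʒɔlize].
Therefore /d/ is basic and [z] is derived by intervocalic spirantization (voiced stops become fricatives between vowels).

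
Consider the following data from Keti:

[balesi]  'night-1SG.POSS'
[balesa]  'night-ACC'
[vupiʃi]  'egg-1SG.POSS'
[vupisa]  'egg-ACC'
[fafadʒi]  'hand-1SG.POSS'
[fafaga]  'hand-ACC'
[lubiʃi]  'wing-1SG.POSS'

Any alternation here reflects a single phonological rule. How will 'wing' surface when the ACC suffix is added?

The stem for 'egg' ends in [ʃ] in [vupiʃi] but [s] in [vupisa].
The stem 'night' ([balesi], [balesa]) shows [s] unchanged in both environments, so [s] cannot be basic with [ʃ] derived before the 1SG.POSS suffix.
The underlying segment must be /ʃ/; palato-alveolar /dʒ/ and /ʃ/ become [g] and [s] when no front vowel follows, yielding [s] there.
The one attested form of 'wing', [lubiʃi], shows underlying /lubiʃ/. Applying the same rule when no front vowel follows gives [lubisa].

[lubisa]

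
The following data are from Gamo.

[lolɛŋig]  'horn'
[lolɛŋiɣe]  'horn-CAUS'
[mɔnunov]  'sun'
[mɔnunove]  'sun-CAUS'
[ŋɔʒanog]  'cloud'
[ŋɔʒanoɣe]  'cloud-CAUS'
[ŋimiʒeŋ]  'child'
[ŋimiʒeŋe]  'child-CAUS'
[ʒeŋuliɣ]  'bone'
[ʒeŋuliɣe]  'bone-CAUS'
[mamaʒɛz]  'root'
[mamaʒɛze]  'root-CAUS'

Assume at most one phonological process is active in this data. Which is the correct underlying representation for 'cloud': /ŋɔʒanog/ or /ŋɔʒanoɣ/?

/ŋɔʒanog/

In [ŋɔʒanog] and [ŋɔʒanoɣe] the final segment of 'cloud' alternates: [g] ~ [ɣ].
The stem 'bone' ([ʒeŋuliɣ], [ʒeŋuliɣe]) shows [ɣ] unchanged in both environments, so [ɣ] cannot be basic with [g] derived in isolation.
The alternation reflects intervocalic spirantization: voiced stops become fricatives between vowels. /g/ is underlying.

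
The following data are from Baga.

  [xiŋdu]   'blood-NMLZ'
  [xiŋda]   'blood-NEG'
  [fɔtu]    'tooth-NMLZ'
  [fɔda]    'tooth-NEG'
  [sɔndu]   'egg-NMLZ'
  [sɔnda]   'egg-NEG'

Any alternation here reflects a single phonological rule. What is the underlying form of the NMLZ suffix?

The NMLZ suffix surfaces as [-du] and [-tu], depending on the final segment of the stem.
The NEG suffix, which begins with [d], is invariant after every stem; so [d] is not altered by any rule here.
The NMLZ suffix is therefore /-tu/ underlyingly, with post-nasal voicing: voiceless stops become voiced after a nasal.

/-tu/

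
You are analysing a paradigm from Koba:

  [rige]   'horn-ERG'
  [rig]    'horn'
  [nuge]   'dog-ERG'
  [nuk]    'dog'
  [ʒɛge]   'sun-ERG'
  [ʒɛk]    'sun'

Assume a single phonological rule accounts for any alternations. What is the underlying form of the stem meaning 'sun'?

'sun' shows [g] ~ [k] at the end of the stem ([ʒɛge] vs [ʒɛk]).
If /g/ were underlying and a rule turned it into [k] in isolation, 'horn' would also alternate; but it has [g] in both [rige] and [rig].
So /k/ is underlying, and a rule of intervocalic voicing — voiceless stops become voiced between vowels — gives [g].
So 'sun' = /ʒɛk/.

/ʒɛk/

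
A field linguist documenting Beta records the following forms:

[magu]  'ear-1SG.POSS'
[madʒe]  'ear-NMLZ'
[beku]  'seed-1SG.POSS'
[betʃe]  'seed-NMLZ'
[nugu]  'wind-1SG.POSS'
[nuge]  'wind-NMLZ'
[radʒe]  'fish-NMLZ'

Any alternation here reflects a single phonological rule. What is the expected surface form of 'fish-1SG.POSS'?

The stem for 'ear' ends in [g] in [magu] but [dʒ] in [madʒe].
Compare 'wind', with invariant [g] in [nugu] and [nuge]: an analysis with underlying /g/ and a rule producing [dʒ] before the NMLZ suffix would wrongly predict alternation here too.
The alternation reflects depalatalization: palato-alveolar /tʃ/ and /dʒ/ become [k] and [g] when no front vowel follows. /dʒ/ is underlying.
The one attested form of 'fish', [radʒe], shows underlying /radʒ/. Applying the same rule when no front vowel follows gives [ragu].

[ragu]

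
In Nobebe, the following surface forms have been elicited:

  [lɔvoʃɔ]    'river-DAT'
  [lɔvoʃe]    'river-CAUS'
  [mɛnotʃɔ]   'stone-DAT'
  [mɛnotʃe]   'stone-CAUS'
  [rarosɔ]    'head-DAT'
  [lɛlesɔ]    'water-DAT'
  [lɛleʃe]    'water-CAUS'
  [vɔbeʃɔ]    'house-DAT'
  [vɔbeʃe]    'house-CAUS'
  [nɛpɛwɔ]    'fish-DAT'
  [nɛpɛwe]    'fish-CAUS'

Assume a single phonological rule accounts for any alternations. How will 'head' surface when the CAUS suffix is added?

'water' shows [s] ~ [ʃ] at the end of the stem ([lɛlesɔ] vs [lɛleʃe]).
Compare 'house', with invariant [ʃ] in [vɔbeʃɔ] and [vɔbeʃe]: an analysis with underlying /ʃ/ and a rule producing [s] before the DAT suffix would wrongly predict alternation here too.
Therefore /s/ is basic and [ʃ] is derived by palatalization before a front vowel (/s/ becomes palato-alveolar [ʃ] before a front vowel).
The one attested form of 'head', [rarosɔ], shows underlying /raros/. Applying the same rule before a front vowel gives [raroʃe].

[raroʃe]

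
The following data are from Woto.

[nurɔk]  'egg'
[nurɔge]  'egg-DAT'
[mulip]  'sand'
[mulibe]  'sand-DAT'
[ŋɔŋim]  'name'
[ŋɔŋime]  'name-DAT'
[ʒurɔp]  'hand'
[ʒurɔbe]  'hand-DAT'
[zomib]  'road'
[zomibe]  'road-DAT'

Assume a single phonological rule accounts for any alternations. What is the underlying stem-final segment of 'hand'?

/p/

The stem for 'hand' ends in [p] in [ʒurɔp] but [b] in [ʒurɔbe].
Compare 'road', with invariant [b] in [zomib] and [zomibe]: an analysis with underlying /b/ and a rule producing [p] in isolation would wrongly predict alternation here too.
The alternation reflects intervocalic voicing: voiceless stops become voiced between vowels. /p/ is underlying.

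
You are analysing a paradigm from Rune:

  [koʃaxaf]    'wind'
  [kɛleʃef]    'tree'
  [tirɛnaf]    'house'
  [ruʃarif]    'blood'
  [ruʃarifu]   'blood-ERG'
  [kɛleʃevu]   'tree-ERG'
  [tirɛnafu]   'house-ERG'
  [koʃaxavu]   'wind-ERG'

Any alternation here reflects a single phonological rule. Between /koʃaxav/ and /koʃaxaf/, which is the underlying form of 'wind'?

The stem for 'wind' ends in [v] in [koʃaxavu] but [f] in [koʃaxaf].
The stem 'house' ([tirɛnafu], [tirɛnaf]) shows [f] unchanged in both environments, so [f] cannot be basic with [v] derived before the ERG suffix.
So /v/ is underlying, and a rule of word-final obstruent devoicing — voiced obstruents become voiceless word-finally — gives [f].

/koʃaxav/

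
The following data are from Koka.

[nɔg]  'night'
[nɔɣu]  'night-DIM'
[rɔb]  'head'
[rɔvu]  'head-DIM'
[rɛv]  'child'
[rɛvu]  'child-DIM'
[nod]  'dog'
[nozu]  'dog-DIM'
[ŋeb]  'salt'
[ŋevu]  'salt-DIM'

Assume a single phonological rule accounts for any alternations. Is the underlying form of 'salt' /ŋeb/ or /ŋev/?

In [ŋeb] and [ŋevu] the final segment of 'salt' alternates: [b] ~ [v].
If /v/ were underlying and a rule turned it into [b] in isolation, 'child' would also alternate; but it has [v] in both [rɛv] and [rɛvu].
So /b/ is underlying, and a rule of intervocalic spirantization — voiced stops become fricatives between vowels — gives [v].

/ŋeb/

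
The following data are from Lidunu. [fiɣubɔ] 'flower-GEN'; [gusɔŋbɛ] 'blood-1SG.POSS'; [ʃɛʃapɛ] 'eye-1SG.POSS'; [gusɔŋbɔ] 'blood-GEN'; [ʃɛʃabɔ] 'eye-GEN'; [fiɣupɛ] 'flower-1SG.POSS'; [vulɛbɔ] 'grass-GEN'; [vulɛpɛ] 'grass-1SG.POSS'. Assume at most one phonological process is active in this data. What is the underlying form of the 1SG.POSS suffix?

The 1SG.POSS suffix surfaces as [-bɛ] and [-pɛ], depending on the final segment of the stem.
By contrast the GEN suffix keeps its initial [b] throughout — that segment must be underlying.
The 1SG.POSS suffix is therefore /-pɛ/ underlyingly, with post-nasal voicing: voiceless stops become voiced after a nasal.

/-pɛ/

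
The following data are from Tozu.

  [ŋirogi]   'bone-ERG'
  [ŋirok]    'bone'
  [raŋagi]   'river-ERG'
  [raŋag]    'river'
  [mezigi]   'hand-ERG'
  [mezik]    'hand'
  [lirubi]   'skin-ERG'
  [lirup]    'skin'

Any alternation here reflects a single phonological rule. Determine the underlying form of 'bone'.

The root 'bone' surfaces as [ŋirogi] and [ŋirok], with a stem-final [g] ~ [k] alternation.
If /g/ were underlying and a rule turned it into [k] in isolation, 'river' would also alternate; but it has [g] in both [raŋagi] and [raŋag].
The underlying segment must be /k/; voiceless stops become voiced between vowels, yielding [g] there.

/ŋirok/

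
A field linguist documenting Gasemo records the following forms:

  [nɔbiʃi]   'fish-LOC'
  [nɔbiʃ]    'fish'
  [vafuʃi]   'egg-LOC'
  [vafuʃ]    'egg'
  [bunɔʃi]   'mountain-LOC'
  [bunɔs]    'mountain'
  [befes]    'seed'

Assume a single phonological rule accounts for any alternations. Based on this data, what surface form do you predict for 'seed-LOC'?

[befeʃi]

The stem for 'mountain' ends in [ʃ] in [bunɔʃi] but [s] in [bunɔs].
If /ʃ/ were underlying and a rule turned it into [s] in isolation, 'fish' would also alternate; but it has [ʃ] in both [nɔbiʃi] and [nɔbiʃ].
The alternation reflects palatalization before a front vowel: /s/ becomes palato-alveolar [ʃ] before a front vowel. /s/ is underlying.
From [befes] the stem 'seed' is /befes/; before a front vowel this yields [befeʃi].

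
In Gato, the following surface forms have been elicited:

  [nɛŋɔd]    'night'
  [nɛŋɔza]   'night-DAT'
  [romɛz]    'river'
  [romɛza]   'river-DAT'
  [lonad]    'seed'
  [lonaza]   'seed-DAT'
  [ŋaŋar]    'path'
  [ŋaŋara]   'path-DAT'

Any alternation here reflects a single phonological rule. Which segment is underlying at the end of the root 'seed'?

In [lonad] and [lonaza] the final segment of 'seed' alternates: [d] ~ [z].
Compare 'river', with invariant [z] in [romɛz] and [romɛza]: an analysis with underlying /z/ and a rule producing [d] in isolation would wrongly predict alternation here too.
Therefore /d/ is basic and [z] is derived by intervocalic spirantization (voiced stops become fricatives between vowels).

/d/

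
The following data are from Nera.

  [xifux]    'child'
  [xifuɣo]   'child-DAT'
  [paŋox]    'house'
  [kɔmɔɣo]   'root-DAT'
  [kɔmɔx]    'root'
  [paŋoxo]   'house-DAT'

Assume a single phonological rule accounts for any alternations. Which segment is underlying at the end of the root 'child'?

/ɣ/

The root 'child' surfaces as [xifuɣo] and [xifux], with a stem-final [ɣ] ~ [x] alternation.
The stem 'house' ([paŋoxo], [paŋox]) shows [x] unchanged in both environments, so [x] cannot be basic with [ɣ] derived before the DAT suffix.
Therefore /ɣ/ is basic and [x] is derived by word-final obstruent devoicing (voiced obstruents become voiceless word-finally).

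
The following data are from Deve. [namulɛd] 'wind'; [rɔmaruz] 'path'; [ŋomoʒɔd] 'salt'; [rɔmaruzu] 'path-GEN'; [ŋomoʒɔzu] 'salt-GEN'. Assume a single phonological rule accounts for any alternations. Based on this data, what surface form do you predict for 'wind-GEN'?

In [ŋomoʒɔd] and [ŋomoʒɔzu] the final segment of 'salt' alternates: [d] ~ [z].
If /z/ were underlying and a rule turned it into [d] in isolation, 'path' would also alternate; but it has [z] in both [rɔmaruz] and [rɔmaruzu].
The alternation reflects intervocalic spirantization: voiced stops become fricatives between vowels. /d/ is underlying.
From [namulɛd] the stem 'wind' is /namulɛd/; between vowels this yields [namulɛzu].

[namulɛzu]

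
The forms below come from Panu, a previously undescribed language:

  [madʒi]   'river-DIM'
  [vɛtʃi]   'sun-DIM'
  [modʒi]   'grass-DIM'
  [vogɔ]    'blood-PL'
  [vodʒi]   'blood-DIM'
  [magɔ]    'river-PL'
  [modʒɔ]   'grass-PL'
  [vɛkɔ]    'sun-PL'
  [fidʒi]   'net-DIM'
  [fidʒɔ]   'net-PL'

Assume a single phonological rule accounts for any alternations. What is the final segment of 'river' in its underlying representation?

/g/

The root 'river' surfaces as [magɔ] and [madʒi], with a stem-final [g] ~ [dʒ] alternation.
If /dʒ/ were underlying and a rule turned it into [g] before the PL suffix, 'grass' would also alternate; but it has [dʒ] in both [modʒɔ] and [modʒi].
Therefore /g/ is basic and [dʒ] is derived by palatalization before a front vowel (/k/ and /g/ become palato-alveolar [tʃ] and [dʒ] before a front vowel).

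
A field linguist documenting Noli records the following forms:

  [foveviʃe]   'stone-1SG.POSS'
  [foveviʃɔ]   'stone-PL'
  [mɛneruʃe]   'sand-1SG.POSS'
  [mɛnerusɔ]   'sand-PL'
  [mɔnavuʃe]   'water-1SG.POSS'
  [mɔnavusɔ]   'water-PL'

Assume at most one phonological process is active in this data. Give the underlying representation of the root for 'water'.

In [mɔnavuʃe] and [mɔnavusɔ] the final segment of 'water' alternates: [ʃ] ~ [s].
But 'stone' keeps [ʃ] in both environments ([foveviʃe], [foveviʃɔ]), so there is no rule changing /ʃ/ to [s] before the PL suffix.
The underlying segment must be /s/; /s/ becomes palato-alveolar [ʃ] before a front vowel, yielding [ʃ] there.

/mɔnavus/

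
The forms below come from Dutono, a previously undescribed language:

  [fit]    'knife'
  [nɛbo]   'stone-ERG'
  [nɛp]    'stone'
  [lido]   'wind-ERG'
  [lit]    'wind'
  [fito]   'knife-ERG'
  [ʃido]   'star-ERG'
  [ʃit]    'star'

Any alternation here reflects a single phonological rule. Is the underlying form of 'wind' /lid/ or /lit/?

The root 'wind' surfaces as [lido] and [lit], with a stem-final [d] ~ [t] alternation.
Compare 'knife', with invariant [t] in [fito] and [fit]: an analysis with underlying /t/ and a rule producing [d] before the ERG suffix would wrongly predict alternation here too.
The alternation reflects word-final obstruent devoicing: voiced obstruents become voiceless word-finally. /d/ is underlying.

/lid/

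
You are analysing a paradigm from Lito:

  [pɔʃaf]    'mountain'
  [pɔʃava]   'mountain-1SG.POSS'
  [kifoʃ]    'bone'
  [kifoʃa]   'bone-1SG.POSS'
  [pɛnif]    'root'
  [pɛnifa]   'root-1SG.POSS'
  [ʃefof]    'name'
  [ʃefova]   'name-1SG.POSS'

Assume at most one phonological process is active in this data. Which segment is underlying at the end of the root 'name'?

The stem for 'name' ends in [f] in [ʃefof] but [v] in [ʃefova].
But 'root' keeps [f] in both environments ([pɛnif], [pɛnifa]), so there is no rule changing /f/ to [v] before the 1SG.POSS suffix.
Therefore /v/ is basic and [f] is derived by word-final obstruent devoicing (voiced obstruents become voiceless word-finally).

/v/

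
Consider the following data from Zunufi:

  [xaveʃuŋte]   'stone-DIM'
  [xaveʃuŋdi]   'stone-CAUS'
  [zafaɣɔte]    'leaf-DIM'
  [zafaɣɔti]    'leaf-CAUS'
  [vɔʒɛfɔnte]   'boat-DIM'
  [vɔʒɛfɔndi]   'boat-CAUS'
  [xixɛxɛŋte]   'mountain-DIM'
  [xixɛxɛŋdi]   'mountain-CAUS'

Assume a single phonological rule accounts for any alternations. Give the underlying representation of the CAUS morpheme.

The CAUS suffix surfaces as [-di] and [-ti], depending on the final segment of the stem.
The DIM suffix, which begins with [t], is invariant after every stem; so [t] is not altered by any rule here.
So the underlying form is /-di/, and voiced stops become voiceless after a vowel.

/-di/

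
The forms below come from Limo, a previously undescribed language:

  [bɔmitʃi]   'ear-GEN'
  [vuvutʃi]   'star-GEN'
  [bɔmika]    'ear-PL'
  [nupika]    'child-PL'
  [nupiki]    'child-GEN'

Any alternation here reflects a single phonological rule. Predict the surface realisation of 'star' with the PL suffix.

[vuvuka]

The stem for 'ear' ends in [tʃ] in [bɔmitʃi] but [k] in [bɔmika].
Compare 'child', with invariant [k] in [nupiki] and [nupika]: an analysis with underlying /k/ and a rule producing [tʃ] before the GEN suffix would wrongly predict alternation here too.
Therefore /tʃ/ is basic and [k] is derived by depalatalization (palato-alveolar /tʃ/ becomes [k] when no front vowel follows).
From [vuvutʃi] the stem 'star' is /vuvutʃ/; when no front vowel follows this yields [vuvuka].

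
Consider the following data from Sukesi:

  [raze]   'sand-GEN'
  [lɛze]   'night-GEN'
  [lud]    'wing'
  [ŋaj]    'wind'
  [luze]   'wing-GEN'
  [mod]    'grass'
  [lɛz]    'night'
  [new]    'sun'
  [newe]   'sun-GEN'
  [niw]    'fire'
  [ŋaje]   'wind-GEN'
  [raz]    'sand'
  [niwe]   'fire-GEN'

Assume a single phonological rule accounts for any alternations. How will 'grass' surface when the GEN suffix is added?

In [luze] and [lud] the final segment of 'wing' alternates: [z] ~ [d].
Compare 'night', with invariant [z] in [lɛze] and [lɛz]: an analysis with underlying /z/ and a rule producing [d] in isolation would wrongly predict alternation here too.
The underlying segment must be /d/; voiced stops become fricatives between vowels, yielding [z] there.
The one attested form of 'grass', [mod], shows underlying /mod/. Applying the same rule between vowels gives [moze].

[moze]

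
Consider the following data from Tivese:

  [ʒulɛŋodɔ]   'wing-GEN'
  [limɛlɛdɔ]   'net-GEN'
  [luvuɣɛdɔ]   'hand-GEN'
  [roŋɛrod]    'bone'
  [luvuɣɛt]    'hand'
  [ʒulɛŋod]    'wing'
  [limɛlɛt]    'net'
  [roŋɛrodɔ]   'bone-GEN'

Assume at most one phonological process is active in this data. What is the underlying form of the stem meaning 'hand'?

'hand' shows [d] ~ [t] at the end of the stem ([luvuɣɛdɔ] vs [luvuɣɛt]).
If /d/ were underlying and a rule turned it into [t] in isolation, 'wing' would also alternate; but it has [d] in both [ʒulɛŋodɔ] and [ʒulɛŋod].
The underlying segment must be /t/; voiceless stops become voiced between vowels, yielding [d] there.
So 'hand' = /luvuɣɛt/.

/luvuɣɛt/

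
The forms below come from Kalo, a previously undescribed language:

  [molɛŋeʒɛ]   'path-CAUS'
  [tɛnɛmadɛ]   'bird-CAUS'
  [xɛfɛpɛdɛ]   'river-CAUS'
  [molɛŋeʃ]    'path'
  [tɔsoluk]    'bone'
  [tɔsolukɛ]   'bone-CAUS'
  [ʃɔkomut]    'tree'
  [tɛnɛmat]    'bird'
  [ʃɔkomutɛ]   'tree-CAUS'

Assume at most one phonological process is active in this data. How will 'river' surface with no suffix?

The stem for 'bird' ends in [t] in [tɛnɛmat] but [d] in [tɛnɛmadɛ].
If /t/ were underlying and a rule turned it into [d] before the CAUS suffix, 'tree' would also alternate; but it has [t] in both [ʃɔkomut] and [ʃɔkomutɛ].
So /d/ is underlying, and a rule of word-final obstruent devoicing — voiced obstruents become voiceless word-finally — gives [t].
From [xɛfɛpɛdɛ] the stem 'river' is /xɛfɛpɛd/; word-finally this yields [xɛfɛpɛt].

[xɛfɛpɛt]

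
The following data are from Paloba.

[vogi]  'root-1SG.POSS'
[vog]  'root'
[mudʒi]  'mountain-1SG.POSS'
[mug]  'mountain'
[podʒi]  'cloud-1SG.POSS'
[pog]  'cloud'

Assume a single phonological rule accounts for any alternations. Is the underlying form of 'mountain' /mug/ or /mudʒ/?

/mudʒ/

The root 'mountain' surfaces as [mudʒi] and [mug], with a stem-final [dʒ] ~ [g] alternation.
If /g/ were underlying and a rule turned it into [dʒ] before the 1SG.POSS suffix, 'root' would also alternate; but it has [g] in both [vogi] and [vog].
So /dʒ/ is underlying, and a rule of depalatalization — palato-alveolar /dʒ/ becomes [g] when no front vowel follows — gives [g].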